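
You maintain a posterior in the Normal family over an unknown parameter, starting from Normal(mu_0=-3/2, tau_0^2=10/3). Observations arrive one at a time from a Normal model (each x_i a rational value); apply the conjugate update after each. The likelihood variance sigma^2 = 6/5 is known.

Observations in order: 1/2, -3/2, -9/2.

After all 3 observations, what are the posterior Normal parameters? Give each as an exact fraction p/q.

obs 1: x=1/2 → posterior Normal(-1/34, 15/17)
obs 2: x=-3/2 → posterior Normal(-77/118, 30/59)
obs 3: x=-9/2 → posterior Normal(-151/84, 5/14)

mu_0=-151/84, tau_0^2=5/14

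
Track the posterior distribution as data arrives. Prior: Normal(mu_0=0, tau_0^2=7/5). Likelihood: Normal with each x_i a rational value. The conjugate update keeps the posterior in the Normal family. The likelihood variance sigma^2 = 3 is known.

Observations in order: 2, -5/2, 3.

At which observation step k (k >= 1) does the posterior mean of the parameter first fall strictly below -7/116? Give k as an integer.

obs 1: x=2 → posterior Normal(7/11, 21/22)
obs 2: x=-5/2 → posterior Normal(-7/58, 21/29)
obs 3: x=3 → posterior Normal(35/72, 7/12)

k = 2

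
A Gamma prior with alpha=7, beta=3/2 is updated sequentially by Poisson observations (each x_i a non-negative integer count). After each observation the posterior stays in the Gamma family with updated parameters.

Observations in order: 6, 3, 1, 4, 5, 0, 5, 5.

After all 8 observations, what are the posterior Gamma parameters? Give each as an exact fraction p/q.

obs 1: x=6 → posterior Gamma(13, 5/2)
obs 2: x=3 → posterior Gamma(16, 7/2)
obs 3: x=1 → posterior Gamma(17, 9/2)
obs 4: x=4 → posterior Gamma(21, 11/2)
obs 5: x=5 → posterior Gamma(26, 13/2)
obs 6: x=0 → posterior Gamma(26, 15/2)
obs 7: x=5 → posterior Gamma(31, 17/2)
obs 8: x=5 → posterior Gamma(36, 19/2)

alpha=36, beta=19/2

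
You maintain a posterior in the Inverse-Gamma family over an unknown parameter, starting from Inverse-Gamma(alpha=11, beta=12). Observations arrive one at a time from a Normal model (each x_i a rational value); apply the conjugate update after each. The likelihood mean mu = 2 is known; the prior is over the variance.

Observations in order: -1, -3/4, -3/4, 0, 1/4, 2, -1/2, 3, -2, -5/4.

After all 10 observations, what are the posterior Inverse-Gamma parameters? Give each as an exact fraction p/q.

alpha=16, beta=89/2

obs 1: x=-1 → posterior Inverse-Gamma(23/2, 33/2)
obs 2: x=-3/4 → posterior Inverse-Gamma(12, 649/32)
obs 3: x=-3/4 → posterior Inverse-Gamma(25/2, 385/16)
obs 4: x=0 → posterior Inverse-Gamma(13, 417/16)
obs 5: x=1/4 → posterior Inverse-Gamma(27/2, 883/32)
obs 6: x=2 → posterior Inverse-Gamma(14, 883/32)
obs 7: x=-1/2 → posterior Inverse-Gamma(29/2, 983/32)
obs 8: x=3 → posterior Inverse-Gamma(15, 999/32)
obs 9: x=-2 → posterior Inverse-Gamma(31/2, 1255/32)
obs 10: x=-5/4 → posterior Inverse-Gamma(16, 89/2)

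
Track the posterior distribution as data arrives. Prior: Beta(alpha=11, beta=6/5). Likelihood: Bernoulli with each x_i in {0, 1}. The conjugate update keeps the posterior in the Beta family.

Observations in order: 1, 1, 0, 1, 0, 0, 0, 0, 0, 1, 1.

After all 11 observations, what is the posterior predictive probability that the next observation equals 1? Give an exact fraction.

obs 1: x=1 → posterior Beta(12, 6/5)
obs 2: x=1 → posterior Beta(13, 6/5)
obs 3: x=0 → posterior Beta(13, 11/5)
obs 4: x=1 → posterior Beta(14, 11/5)
obs 5: x=0 → posterior Beta(14, 16/5)
obs 6: x=0 → posterior Beta(14, 21/5)
obs 7: x=0 → posterior Beta(14, 26/5)
obs 8: x=0 → posterior Beta(14, 31/5)
obs 9: x=0 → posterior Beta(14, 36/5)
obs 10: x=1 → posterior Beta(15, 36/5)
obs 11: x=1 → posterior Beta(16, 36/5)

20/29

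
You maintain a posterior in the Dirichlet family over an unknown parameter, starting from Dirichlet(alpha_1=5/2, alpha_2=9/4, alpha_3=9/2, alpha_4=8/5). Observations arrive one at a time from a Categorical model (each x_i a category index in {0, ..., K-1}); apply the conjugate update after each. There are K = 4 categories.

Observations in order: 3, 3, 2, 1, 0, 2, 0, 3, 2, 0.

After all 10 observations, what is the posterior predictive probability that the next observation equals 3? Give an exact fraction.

obs 1: x=3 → posterior Dirichlet(5/2, 9/4, 9/2, 13/5)
obs 2: x=3 → posterior Dirichlet(5/2, 9/4, 9/2, 18/5)
obs 3: x=2 → posterior Dirichlet(5/2, 9/4, 11/2, 18/5)
obs 4: x=1 → posterior Dirichlet(5/2, 13/4, 11/2, 18/5)
obs 5: x=0 → posterior Dirichlet(7/2, 13/4, 11/2, 18/5)
obs 6: x=2 → posterior Dirichlet(7/2, 13/4, 13/2, 18/5)
obs 7: x=0 → posterior Dirichlet(9/2, 13/4, 13/2, 18/5)
obs 8: x=3 → posterior Dirichlet(9/2, 13/4, 13/2, 23/5)
obs 9: x=2 → posterior Dirichlet(9/2, 13/4, 15/2, 23/5)
obs 10: x=0 → posterior Dirichlet(11/2, 13/4, 15/2, 23/5)

92/417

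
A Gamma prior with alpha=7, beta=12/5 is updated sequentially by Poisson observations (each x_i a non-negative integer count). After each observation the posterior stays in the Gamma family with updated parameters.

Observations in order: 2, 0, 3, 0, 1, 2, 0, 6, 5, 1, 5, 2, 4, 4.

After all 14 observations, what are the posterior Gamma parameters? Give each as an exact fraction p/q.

obs 1: x=2 → posterior Gamma(9, 17/5)
obs 2: x=0 → posterior Gamma(9, 22/5)
obs 3: x=3 → posterior Gamma(12, 27/5)
obs 4: x=0 → posterior Gamma(12, 32/5)
obs 5: x=1 → posterior Gamma(13, 37/5)
obs 6: x=2 → posterior Gamma(15, 42/5)
obs 7: x=0 → posterior Gamma(15, 47/5)
obs 8: x=6 → posterior Gamma(21, 52/5)
obs 9: x=5 → posterior Gamma(26, 57/5)
obs 10: x=1 → posterior Gamma(27, 62/5)
obs 11: x=5 → posterior Gamma(32, 67/5)
obs 12: x=2 → posterior Gamma(34, 72/5)
obs 13: x=4 → posterior Gamma(38, 77/5)
obs 14: x=4 → posterior Gamma(42, 82/5)

alpha=42, beta=82/5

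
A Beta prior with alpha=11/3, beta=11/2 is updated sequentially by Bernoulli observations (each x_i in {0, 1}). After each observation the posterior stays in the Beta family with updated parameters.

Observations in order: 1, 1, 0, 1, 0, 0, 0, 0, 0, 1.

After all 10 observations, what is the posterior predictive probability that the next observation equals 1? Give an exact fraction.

2/5

obs 1: x=1 → posterior Beta(14/3, 11/2)
obs 2: x=1 → posterior Beta(17/3, 11/2)
obs 3: x=0 → posterior Beta(17/3, 13/2)
obs 4: x=1 → posterior Beta(20/3, 13/2)
obs 5: x=0 → posterior Beta(20/3, 15/2)
obs 6: x=0 → posterior Beta(20/3, 17/2)
obs 7: x=0 → posterior Beta(20/3, 19/2)
obs 8: x=0 → posterior Beta(20/3, 21/2)
obs 9: x=0 → posterior Beta(20/3, 23/2)
obs 10: x=1 → posterior Beta(23/3, 23/2)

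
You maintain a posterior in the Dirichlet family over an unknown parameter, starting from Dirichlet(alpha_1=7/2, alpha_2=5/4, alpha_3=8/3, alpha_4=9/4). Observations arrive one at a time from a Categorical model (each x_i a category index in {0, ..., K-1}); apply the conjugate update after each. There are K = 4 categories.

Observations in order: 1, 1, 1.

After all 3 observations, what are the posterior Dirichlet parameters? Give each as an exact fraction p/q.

obs 1: x=1 → posterior Dirichlet(7/2, 9/4, 8/3, 9/4)
obs 2: x=1 → posterior Dirichlet(7/2, 13/4, 8/3, 9/4)
obs 3: x=1 → posterior Dirichlet(7/2, 17/4, 8/3, 9/4)

alpha_1=7/2, alpha_2=17/4, alpha_3=8/3, alpha_4=9/4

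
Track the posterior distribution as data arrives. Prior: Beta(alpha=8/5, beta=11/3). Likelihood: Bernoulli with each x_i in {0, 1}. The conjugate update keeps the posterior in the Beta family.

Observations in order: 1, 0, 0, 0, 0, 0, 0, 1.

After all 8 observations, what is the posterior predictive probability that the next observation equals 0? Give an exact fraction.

obs 1: x=1 → posterior Beta(13/5, 11/3)
obs 2: x=0 → posterior Beta(13/5, 14/3)
obs 3: x=0 → posterior Beta(13/5, 17/3)
obs 4: x=0 → posterior Beta(13/5, 20/3)
obs 5: x=0 → posterior Beta(13/5, 23/3)
obs 6: x=0 → posterior Beta(13/5, 26/3)
obs 7: x=0 → posterior Beta(13/5, 29/3)
obs 8: x=1 → posterior Beta(18/5, 29/3)

145/199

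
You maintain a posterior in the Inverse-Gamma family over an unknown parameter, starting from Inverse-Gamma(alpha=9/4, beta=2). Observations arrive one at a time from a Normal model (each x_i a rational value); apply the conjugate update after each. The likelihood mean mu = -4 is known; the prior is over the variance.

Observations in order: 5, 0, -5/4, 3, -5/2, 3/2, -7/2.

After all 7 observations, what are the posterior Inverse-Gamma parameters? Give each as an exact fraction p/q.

obs 1: x=5 → posterior Inverse-Gamma(11/4, 85/2)
obs 2: x=0 → posterior Inverse-Gamma(13/4, 101/2)
obs 3: x=-5/4 → posterior Inverse-Gamma(15/4, 1737/32)
obs 4: x=3 → posterior Inverse-Gamma(17/4, 2521/32)
obs 5: x=-5/2 → posterior Inverse-Gamma(19/4, 2557/32)
obs 6: x=3/2 → posterior Inverse-Gamma(21/4, 3041/32)
obs 7: x=-7/2 → posterior Inverse-Gamma(23/4, 3045/32)

alpha=23/4, beta=3045/32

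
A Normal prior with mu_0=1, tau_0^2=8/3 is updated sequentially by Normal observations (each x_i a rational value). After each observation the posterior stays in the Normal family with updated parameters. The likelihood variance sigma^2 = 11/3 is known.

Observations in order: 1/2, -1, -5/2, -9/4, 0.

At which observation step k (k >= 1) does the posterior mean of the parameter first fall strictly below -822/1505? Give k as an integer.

obs 1: x=1/2 → posterior Normal(15/19, 88/57)
obs 2: x=-1 → posterior Normal(7/27, 88/81)
obs 3: x=-5/2 → posterior Normal(-13/35, 88/105)
obs 4: x=-9/4 → posterior Normal(-31/43, 88/129)
obs 5: x=0 → posterior Normal(-31/51, 88/153)

k = 4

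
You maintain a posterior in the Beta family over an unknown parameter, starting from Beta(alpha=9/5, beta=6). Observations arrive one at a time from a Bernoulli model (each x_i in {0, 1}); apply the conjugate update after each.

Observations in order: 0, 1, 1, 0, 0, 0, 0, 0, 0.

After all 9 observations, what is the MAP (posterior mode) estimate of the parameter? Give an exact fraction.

obs 1: x=0 → posterior Beta(9/5, 7)
obs 2: x=1 → posterior Beta(14/5, 7)
obs 3: x=1 → posterior Beta(19/5, 7)
obs 4: x=0 → posterior Beta(19/5, 8)
obs 5: x=0 → posterior Beta(19/5, 9)
obs 6: x=0 → posterior Beta(19/5, 10)
obs 7: x=0 → posterior Beta(19/5, 11)
obs 8: x=0 → posterior Beta(19/5, 12)
obs 9: x=0 → posterior Beta(19/5, 13)

7/37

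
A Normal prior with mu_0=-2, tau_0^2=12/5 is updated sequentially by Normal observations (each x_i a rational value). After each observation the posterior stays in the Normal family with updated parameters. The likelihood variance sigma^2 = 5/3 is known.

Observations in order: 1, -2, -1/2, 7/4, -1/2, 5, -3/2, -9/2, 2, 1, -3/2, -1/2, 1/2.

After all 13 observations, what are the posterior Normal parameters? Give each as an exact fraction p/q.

obs 1: x=1 → posterior Normal(-14/61, 60/61)
obs 2: x=-2 → posterior Normal(-86/97, 60/97)
obs 3: x=-1/2 → posterior Normal(-104/133, 60/133)
obs 4: x=7/4 → posterior Normal(-41/169, 60/169)
obs 5: x=-1/2 → posterior Normal(-59/205, 12/41)
obs 6: x=5 → posterior Normal(121/241, 60/241)
obs 7: x=-3/2 → posterior Normal(67/277, 60/277)
obs 8: x=-9/2 → posterior Normal(-95/313, 60/313)
obs 9: x=2 → posterior Normal(-23/349, 60/349)
obs 10: x=1 → posterior Normal(13/385, 12/77)
obs 11: x=-3/2 → posterior Normal(-41/421, 60/421)
obs 12: x=-1/2 → posterior Normal(-59/457, 60/457)
obs 13: x=1/2 → posterior Normal(-41/493, 60/493)

mu_0=-41/493, tau_0^2=60/493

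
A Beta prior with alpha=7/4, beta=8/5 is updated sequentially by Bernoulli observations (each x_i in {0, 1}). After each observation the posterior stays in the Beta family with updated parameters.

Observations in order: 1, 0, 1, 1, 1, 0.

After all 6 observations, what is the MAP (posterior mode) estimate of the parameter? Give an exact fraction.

obs 1: x=1 → posterior Beta(11/4, 8/5)
obs 2: x=0 → posterior Beta(11/4, 13/5)
obs 3: x=1 → posterior Beta(15/4, 13/5)
obs 4: x=1 → posterior Beta(19/4, 13/5)
obs 5: x=1 → posterior Beta(23/4, 13/5)
obs 6: x=0 → posterior Beta(23/4, 18/5)

95/147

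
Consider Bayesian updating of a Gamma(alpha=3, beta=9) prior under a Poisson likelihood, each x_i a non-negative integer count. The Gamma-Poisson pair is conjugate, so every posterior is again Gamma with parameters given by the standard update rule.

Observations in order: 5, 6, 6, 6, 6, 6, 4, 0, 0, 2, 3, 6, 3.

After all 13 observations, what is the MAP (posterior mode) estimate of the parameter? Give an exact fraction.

obs 1: x=5 → posterior Gamma(8, 10)
obs 2: x=6 → posterior Gamma(14, 11)
obs 3: x=6 → posterior Gamma(20, 12)
obs 4: x=6 → posterior Gamma(26, 13)
obs 5: x=6 → posterior Gamma(32, 14)
obs 6: x=6 → posterior Gamma(38, 15)
obs 7: x=4 → posterior Gamma(42, 16)
obs 8: x=0 → posterior Gamma(42, 17)
obs 9: x=0 → posterior Gamma(42, 18)
obs 10: x=2 → posterior Gamma(44, 19)
obs 11: x=3 → posterior Gamma(47, 20)
obs 12: x=6 → posterior Gamma(53, 21)
obs 13: x=3 → posterior Gamma(56, 22)

5/2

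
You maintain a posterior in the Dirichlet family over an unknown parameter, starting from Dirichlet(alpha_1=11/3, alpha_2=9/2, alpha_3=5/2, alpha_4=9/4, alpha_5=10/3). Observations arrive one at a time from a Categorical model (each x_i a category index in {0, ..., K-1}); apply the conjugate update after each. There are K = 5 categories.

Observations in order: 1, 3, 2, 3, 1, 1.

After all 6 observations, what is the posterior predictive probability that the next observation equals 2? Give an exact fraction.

14/89

obs 1: x=1 → posterior Dirichlet(11/3, 11/2, 5/2, 9/4, 10/3)
obs 2: x=3 → posterior Dirichlet(11/3, 11/2, 5/2, 13/4, 10/3)
obs 3: x=2 → posterior Dirichlet(11/3, 11/2, 7/2, 13/4, 10/3)
obs 4: x=3 → posterior Dirichlet(11/3, 11/2, 7/2, 17/4, 10/3)
obs 5: x=1 → posterior Dirichlet(11/3, 13/2, 7/2, 17/4, 10/3)
obs 6: x=1 → posterior Dirichlet(11/3, 15/2, 7/2, 17/4, 10/3)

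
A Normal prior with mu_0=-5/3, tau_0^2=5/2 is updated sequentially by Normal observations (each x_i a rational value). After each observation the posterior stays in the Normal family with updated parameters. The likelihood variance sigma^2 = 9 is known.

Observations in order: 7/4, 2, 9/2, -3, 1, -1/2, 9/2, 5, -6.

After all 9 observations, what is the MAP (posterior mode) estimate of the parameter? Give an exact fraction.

65/252

obs 1: x=7/4 → posterior Normal(-85/92, 45/23)
obs 2: x=2 → posterior Normal(-45/112, 45/28)
obs 3: x=9/2 → posterior Normal(15/44, 15/11)
obs 4: x=-3 → posterior Normal(-15/152, 45/38)
obs 5: x=1 → posterior Normal(5/172, 45/43)
obs 6: x=-1/2 → posterior Normal(-5/192, 15/16)
obs 7: x=9/2 → posterior Normal(85/212, 45/53)
obs 8: x=5 → posterior Normal(185/232, 45/58)
obs 9: x=-6 → posterior Normal(65/252, 5/7)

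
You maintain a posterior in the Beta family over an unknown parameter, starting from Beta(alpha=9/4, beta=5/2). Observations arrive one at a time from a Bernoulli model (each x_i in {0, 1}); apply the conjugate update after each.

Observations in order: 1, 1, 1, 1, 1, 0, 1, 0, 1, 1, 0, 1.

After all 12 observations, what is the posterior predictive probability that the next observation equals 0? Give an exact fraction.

22/67

obs 1: x=1 → posterior Beta(13/4, 5/2)
obs 2: x=1 → posterior Beta(17/4, 5/2)
obs 3: x=1 → posterior Beta(21/4, 5/2)
obs 4: x=1 → posterior Beta(25/4, 5/2)
obs 5: x=1 → posterior Beta(29/4, 5/2)
obs 6: x=0 → posterior Beta(29/4, 7/2)
obs 7: x=1 → posterior Beta(33/4, 7/2)
obs 8: x=0 → posterior Beta(33/4, 9/2)
obs 9: x=1 → posterior Beta(37/4, 9/2)
obs 10: x=1 → posterior Beta(41/4, 9/2)
obs 11: x=0 → posterior Beta(41/4, 11/2)
obs 12: x=1 → posterior Beta(45/4, 11/2)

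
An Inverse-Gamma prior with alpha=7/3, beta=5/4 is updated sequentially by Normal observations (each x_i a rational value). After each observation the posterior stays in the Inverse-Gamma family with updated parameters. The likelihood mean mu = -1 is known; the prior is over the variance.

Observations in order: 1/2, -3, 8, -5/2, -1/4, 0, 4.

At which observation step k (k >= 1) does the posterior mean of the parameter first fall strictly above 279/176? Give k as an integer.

k = 2

obs 1: x=1/2 → posterior Inverse-Gamma(17/6, 19/8)
obs 2: x=-3 → posterior Inverse-Gamma(10/3, 35/8)
obs 3: x=8 → posterior Inverse-Gamma(23/6, 359/8)
obs 4: x=-5/2 → posterior Inverse-Gamma(13/3, 46)
obs 5: x=-1/4 → posterior Inverse-Gamma(29/6, 1481/32)
obs 6: x=0 → posterior Inverse-Gamma(16/3, 1497/32)
obs 7: x=4 → posterior Inverse-Gamma(35/6, 1897/32)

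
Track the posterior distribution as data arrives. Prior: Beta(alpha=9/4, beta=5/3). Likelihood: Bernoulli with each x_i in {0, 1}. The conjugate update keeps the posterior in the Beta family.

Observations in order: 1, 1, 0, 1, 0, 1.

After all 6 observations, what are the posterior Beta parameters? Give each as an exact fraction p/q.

obs 1: x=1 → posterior Beta(13/4, 5/3)
obs 2: x=1 → posterior Beta(17/4, 5/3)
obs 3: x=0 → posterior Beta(17/4, 8/3)
obs 4: x=1 → posterior Beta(21/4, 8/3)
obs 5: x=0 → posterior Beta(21/4, 11/3)
obs 6: x=1 → posterior Beta(25/4, 11/3)

alpha=25/4, beta=11/3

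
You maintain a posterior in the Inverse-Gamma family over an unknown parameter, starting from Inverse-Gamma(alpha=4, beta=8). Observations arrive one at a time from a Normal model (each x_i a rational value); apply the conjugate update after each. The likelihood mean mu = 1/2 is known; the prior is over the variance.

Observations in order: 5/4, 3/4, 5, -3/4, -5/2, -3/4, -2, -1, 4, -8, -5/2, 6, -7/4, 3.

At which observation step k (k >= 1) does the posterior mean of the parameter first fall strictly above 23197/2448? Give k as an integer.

k = 12

obs 1: x=5/4 → posterior Inverse-Gamma(9/2, 265/32)
obs 2: x=3/4 → posterior Inverse-Gamma(5, 133/16)
obs 3: x=5 → posterior Inverse-Gamma(11/2, 295/16)
obs 4: x=-3/4 → posterior Inverse-Gamma(6, 615/32)
obs 5: x=-5/2 → posterior Inverse-Gamma(13/2, 759/32)
obs 6: x=-3/4 → posterior Inverse-Gamma(7, 49/2)
obs 7: x=-2 → posterior Inverse-Gamma(15/2, 221/8)
obs 8: x=-1 → posterior Inverse-Gamma(8, 115/4)
obs 9: x=4 → posterior Inverse-Gamma(17/2, 279/8)
obs 10: x=-8 → posterior Inverse-Gamma(9, 71)
obs 11: x=-5/2 → posterior Inverse-Gamma(19/2, 151/2)
obs 12: x=6 → posterior Inverse-Gamma(10, 725/8)
obs 13: x=-7/4 → posterior Inverse-Gamma(21/2, 2981/32)
obs 14: x=3 → posterior Inverse-Gamma(11, 3081/32)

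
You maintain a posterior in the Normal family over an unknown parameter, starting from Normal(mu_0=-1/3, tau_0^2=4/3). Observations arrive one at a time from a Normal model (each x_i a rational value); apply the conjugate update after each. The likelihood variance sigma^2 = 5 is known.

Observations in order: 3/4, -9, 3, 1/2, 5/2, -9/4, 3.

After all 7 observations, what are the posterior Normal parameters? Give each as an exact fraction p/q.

obs 1: x=3/4 → posterior Normal(-2/19, 20/19)
obs 2: x=-9 → posterior Normal(-38/23, 20/23)
obs 3: x=3 → posterior Normal(-26/27, 20/27)
obs 4: x=1/2 → posterior Normal(-24/31, 20/31)
obs 5: x=5/2 → posterior Normal(-2/5, 4/7)
obs 6: x=-9/4 → posterior Normal(-23/39, 20/39)
obs 7: x=3 → posterior Normal(-11/43, 20/43)

mu_0=-11/43, tau_0^2=20/43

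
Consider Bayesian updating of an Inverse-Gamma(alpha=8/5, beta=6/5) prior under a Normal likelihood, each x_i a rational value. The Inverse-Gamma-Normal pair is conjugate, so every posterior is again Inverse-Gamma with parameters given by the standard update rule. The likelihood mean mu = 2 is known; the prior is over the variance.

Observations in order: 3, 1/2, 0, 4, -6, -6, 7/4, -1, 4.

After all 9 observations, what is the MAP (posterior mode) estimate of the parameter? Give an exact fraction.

12377/1136

obs 1: x=3 → posterior Inverse-Gamma(21/10, 17/10)
obs 2: x=1/2 → posterior Inverse-Gamma(13/5, 113/40)
obs 3: x=0 → posterior Inverse-Gamma(31/10, 193/40)
obs 4: x=4 → posterior Inverse-Gamma(18/5, 273/40)
obs 5: x=-6 → posterior Inverse-Gamma(41/10, 1553/40)
obs 6: x=-6 → posterior Inverse-Gamma(23/5, 2833/40)
obs 7: x=7/4 → posterior Inverse-Gamma(51/10, 11337/160)
obs 8: x=-1 → posterior Inverse-Gamma(28/5, 12057/160)
obs 9: x=4 → posterior Inverse-Gamma(61/10, 12377/160)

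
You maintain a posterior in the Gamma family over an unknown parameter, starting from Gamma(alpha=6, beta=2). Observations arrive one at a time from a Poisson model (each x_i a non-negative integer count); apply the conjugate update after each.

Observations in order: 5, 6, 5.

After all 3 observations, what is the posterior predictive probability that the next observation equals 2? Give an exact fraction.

obs 1: x=5 → posterior Gamma(11, 3)
obs 2: x=6 → posterior Gamma(17, 4)
obs 3: x=5 → posterior Gamma(22, 5)

603199005126953125/4738381338321616896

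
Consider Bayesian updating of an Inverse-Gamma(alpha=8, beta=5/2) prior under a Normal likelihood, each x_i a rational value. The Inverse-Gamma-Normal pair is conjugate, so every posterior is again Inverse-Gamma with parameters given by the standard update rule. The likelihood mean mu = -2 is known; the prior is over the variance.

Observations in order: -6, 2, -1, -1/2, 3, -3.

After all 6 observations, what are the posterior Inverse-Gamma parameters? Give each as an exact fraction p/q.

alpha=11, beta=265/8

obs 1: x=-6 → posterior Inverse-Gamma(17/2, 21/2)
obs 2: x=2 → posterior Inverse-Gamma(9, 37/2)
obs 3: x=-1 → posterior Inverse-Gamma(19/2, 19)
obs 4: x=-1/2 → posterior Inverse-Gamma(10, 161/8)
obs 5: x=3 → posterior Inverse-Gamma(21/2, 261/8)
obs 6: x=-3 → posterior Inverse-Gamma(11, 265/8)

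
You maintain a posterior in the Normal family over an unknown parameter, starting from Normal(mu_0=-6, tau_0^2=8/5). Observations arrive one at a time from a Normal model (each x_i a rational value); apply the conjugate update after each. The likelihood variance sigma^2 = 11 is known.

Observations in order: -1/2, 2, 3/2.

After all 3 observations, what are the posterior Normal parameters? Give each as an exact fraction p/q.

obs 1: x=-1/2 → posterior Normal(-334/63, 88/63)
obs 2: x=2 → posterior Normal(-318/71, 88/71)
obs 3: x=3/2 → posterior Normal(-306/79, 88/79)

mu_0=-306/79, tau_0^2=88/79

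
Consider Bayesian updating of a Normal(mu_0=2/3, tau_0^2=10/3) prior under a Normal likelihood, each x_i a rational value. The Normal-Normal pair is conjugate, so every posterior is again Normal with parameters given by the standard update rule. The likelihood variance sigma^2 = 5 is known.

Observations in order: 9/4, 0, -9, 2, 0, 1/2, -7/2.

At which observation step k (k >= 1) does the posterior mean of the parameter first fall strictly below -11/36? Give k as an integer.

obs 1: x=9/4 → posterior Normal(13/10, 2)
obs 2: x=0 → posterior Normal(13/14, 10/7)
obs 3: x=-9 → posterior Normal(-23/18, 10/9)
obs 4: x=2 → posterior Normal(-15/22, 10/11)
obs 5: x=0 → posterior Normal(-15/26, 10/13)
obs 6: x=1/2 → posterior Normal(-13/30, 2/3)
obs 7: x=-7/2 → posterior Normal(-27/34, 10/17)

k = 3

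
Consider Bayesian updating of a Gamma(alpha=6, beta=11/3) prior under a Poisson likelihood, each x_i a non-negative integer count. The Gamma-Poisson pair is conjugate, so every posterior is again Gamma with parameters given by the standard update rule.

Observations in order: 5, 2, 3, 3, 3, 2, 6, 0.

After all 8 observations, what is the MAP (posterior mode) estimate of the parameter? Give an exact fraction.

obs 1: x=5 → posterior Gamma(11, 14/3)
obs 2: x=2 → posterior Gamma(13, 17/3)
obs 3: x=3 → posterior Gamma(16, 20/3)
obs 4: x=3 → posterior Gamma(19, 23/3)
obs 5: x=3 → posterior Gamma(22, 26/3)
obs 6: x=2 → posterior Gamma(24, 29/3)
obs 7: x=6 → posterior Gamma(30, 32/3)
obs 8: x=0 → posterior Gamma(30, 35/3)

87/35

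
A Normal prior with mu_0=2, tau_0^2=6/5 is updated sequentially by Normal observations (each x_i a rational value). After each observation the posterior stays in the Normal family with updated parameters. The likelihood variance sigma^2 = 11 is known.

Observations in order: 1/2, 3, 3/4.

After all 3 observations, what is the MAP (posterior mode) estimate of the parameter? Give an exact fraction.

obs 1: x=1/2 → posterior Normal(113/61, 66/61)
obs 2: x=3 → posterior Normal(131/67, 66/67)
obs 3: x=3/4 → posterior Normal(271/146, 66/73)

271/146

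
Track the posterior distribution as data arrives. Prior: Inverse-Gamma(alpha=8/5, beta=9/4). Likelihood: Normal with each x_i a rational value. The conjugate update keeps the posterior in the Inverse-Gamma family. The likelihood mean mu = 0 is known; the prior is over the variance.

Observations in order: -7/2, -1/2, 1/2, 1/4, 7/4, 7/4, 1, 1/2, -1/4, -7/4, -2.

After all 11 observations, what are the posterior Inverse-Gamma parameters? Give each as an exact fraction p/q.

obs 1: x=-7/2 → posterior Inverse-Gamma(21/10, 67/8)
obs 2: x=-1/2 → posterior Inverse-Gamma(13/5, 17/2)
obs 3: x=1/2 → posterior Inverse-Gamma(31/10, 69/8)
obs 4: x=1/4 → posterior Inverse-Gamma(18/5, 277/32)
obs 5: x=7/4 → posterior Inverse-Gamma(41/10, 163/16)
obs 6: x=7/4 → posterior Inverse-Gamma(23/5, 375/32)
obs 7: x=1 → posterior Inverse-Gamma(51/10, 391/32)
obs 8: x=1/2 → posterior Inverse-Gamma(28/5, 395/32)
obs 9: x=-1/4 → posterior Inverse-Gamma(61/10, 99/8)
obs 10: x=-7/4 → posterior Inverse-Gamma(33/5, 445/32)
obs 11: x=-2 → posterior Inverse-Gamma(71/10, 509/32)

alpha=71/10, beta=509/32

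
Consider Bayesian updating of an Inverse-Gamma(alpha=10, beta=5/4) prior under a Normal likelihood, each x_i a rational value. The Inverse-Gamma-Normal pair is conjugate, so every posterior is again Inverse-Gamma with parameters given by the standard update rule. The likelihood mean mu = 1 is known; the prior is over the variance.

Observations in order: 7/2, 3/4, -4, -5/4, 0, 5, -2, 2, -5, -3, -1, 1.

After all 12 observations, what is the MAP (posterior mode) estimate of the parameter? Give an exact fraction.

obs 1: x=7/2 → posterior Inverse-Gamma(21/2, 35/8)
obs 2: x=3/4 → posterior Inverse-Gamma(11, 141/32)
obs 3: x=-4 → posterior Inverse-Gamma(23/2, 541/32)
obs 4: x=-5/4 → posterior Inverse-Gamma(12, 311/16)
obs 5: x=0 → posterior Inverse-Gamma(25/2, 319/16)
obs 6: x=5 → posterior Inverse-Gamma(13, 447/16)
obs 7: x=-2 → posterior Inverse-Gamma(27/2, 519/16)
obs 8: x=2 → posterior Inverse-Gamma(14, 527/16)
obs 9: x=-5 → posterior Inverse-Gamma(29/2, 815/16)
obs 10: x=-3 → posterior Inverse-Gamma(15, 943/16)
obs 11: x=-1 → posterior Inverse-Gamma(31/2, 975/16)
obs 12: x=1 → posterior Inverse-Gamma(16, 975/16)

975/272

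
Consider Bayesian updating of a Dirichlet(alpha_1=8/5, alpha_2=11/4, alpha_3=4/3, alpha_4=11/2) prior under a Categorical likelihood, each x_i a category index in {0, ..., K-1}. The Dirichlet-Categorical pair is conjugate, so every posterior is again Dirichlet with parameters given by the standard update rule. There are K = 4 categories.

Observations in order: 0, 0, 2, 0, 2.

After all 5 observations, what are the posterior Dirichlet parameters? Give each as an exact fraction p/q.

obs 1: x=0 → posterior Dirichlet(13/5, 11/4, 4/3, 11/2)
obs 2: x=0 → posterior Dirichlet(18/5, 11/4, 4/3, 11/2)
obs 3: x=2 → posterior Dirichlet(18/5, 11/4, 7/3, 11/2)
obs 4: x=0 → posterior Dirichlet(23/5, 11/4, 7/3, 11/2)
obs 5: x=2 → posterior Dirichlet(23/5, 11/4, 10/3, 11/2)

alpha_1=23/5, alpha_2=11/4, alpha_3=10/3, alpha_4=11/2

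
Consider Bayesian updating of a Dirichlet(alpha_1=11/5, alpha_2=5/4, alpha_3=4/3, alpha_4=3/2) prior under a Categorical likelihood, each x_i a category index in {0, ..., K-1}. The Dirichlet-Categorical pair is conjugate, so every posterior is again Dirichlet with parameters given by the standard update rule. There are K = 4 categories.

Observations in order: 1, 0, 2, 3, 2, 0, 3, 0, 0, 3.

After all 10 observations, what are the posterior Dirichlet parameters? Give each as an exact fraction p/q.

obs 1: x=1 → posterior Dirichlet(11/5, 9/4, 4/3, 3/2)
obs 2: x=0 → posterior Dirichlet(16/5, 9/4, 4/3, 3/2)
obs 3: x=2 → posterior Dirichlet(16/5, 9/4, 7/3, 3/2)
obs 4: x=3 → posterior Dirichlet(16/5, 9/4, 7/3, 5/2)
obs 5: x=2 → posterior Dirichlet(16/5, 9/4, 10/3, 5/2)
obs 6: x=0 → posterior Dirichlet(21/5, 9/4, 10/3, 5/2)
obs 7: x=3 → posterior Dirichlet(21/5, 9/4, 10/3, 7/2)
obs 8: x=0 → posterior Dirichlet(26/5, 9/4, 10/3, 7/2)
obs 9: x=0 → posterior Dirichlet(31/5, 9/4, 10/3, 7/2)
obs 10: x=3 → posterior Dirichlet(31/5, 9/4, 10/3, 9/2)

alpha_1=31/5, alpha_2=9/4, alpha_3=10/3, alpha_4=9/2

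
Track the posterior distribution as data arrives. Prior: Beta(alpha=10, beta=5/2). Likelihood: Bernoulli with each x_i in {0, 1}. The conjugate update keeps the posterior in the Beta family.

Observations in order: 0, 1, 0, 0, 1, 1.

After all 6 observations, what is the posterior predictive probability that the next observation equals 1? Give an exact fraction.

obs 1: x=0 → posterior Beta(10, 7/2)
obs 2: x=1 → posterior Beta(11, 7/2)
obs 3: x=0 → posterior Beta(11, 9/2)
obs 4: x=0 → posterior Beta(11, 11/2)
obs 5: x=1 → posterior Beta(12, 11/2)
obs 6: x=1 → posterior Beta(13, 11/2)

26/37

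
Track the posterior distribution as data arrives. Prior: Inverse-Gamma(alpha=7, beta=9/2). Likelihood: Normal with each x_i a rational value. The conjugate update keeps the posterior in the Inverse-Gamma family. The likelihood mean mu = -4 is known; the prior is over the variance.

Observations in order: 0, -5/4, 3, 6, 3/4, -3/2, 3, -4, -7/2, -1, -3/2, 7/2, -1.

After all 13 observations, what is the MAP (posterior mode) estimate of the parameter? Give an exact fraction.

obs 1: x=0 → posterior Inverse-Gamma(15/2, 25/2)
obs 2: x=-5/4 → posterior Inverse-Gamma(8, 521/32)
obs 3: x=3 → posterior Inverse-Gamma(17/2, 1305/32)
obs 4: x=6 → posterior Inverse-Gamma(9, 2905/32)
obs 5: x=3/4 → posterior Inverse-Gamma(19/2, 1633/16)
obs 6: x=-3/2 → posterior Inverse-Gamma(10, 1683/16)
obs 7: x=3 → posterior Inverse-Gamma(21/2, 2075/16)
obs 8: x=-4 → posterior Inverse-Gamma(11, 2075/16)
obs 9: x=-7/2 → posterior Inverse-Gamma(23/2, 2077/16)
obs 10: x=-1 → posterior Inverse-Gamma(12, 2149/16)
obs 11: x=-3/2 → posterior Inverse-Gamma(25/2, 2199/16)
obs 12: x=7/2 → posterior Inverse-Gamma(13, 2649/16)
obs 13: x=-1 → posterior Inverse-Gamma(27/2, 2721/16)

2721/232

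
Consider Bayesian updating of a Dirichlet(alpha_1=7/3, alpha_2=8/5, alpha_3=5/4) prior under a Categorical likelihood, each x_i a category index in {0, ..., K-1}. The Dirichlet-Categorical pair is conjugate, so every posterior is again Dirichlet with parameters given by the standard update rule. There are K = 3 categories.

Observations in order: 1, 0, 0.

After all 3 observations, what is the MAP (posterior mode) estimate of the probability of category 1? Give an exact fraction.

96/311

obs 1: x=1 → posterior Dirichlet(7/3, 13/5, 5/4)
obs 2: x=0 → posterior Dirichlet(10/3, 13/5, 5/4)
obs 3: x=0 → posterior Dirichlet(13/3, 13/5, 5/4)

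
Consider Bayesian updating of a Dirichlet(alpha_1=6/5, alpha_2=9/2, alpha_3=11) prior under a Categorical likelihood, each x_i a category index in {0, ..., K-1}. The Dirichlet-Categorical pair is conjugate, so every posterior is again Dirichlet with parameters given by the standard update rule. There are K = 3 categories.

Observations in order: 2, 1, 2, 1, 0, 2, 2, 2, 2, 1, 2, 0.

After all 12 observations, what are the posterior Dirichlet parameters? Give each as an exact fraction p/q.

alpha_1=16/5, alpha_2=15/2, alpha_3=18

obs 1: x=2 → posterior Dirichlet(6/5, 9/2, 12)
obs 2: x=1 → posterior Dirichlet(6/5, 11/2, 12)
obs 3: x=2 → posterior Dirichlet(6/5, 11/2, 13)
obs 4: x=1 → posterior Dirichlet(6/5, 13/2, 13)
obs 5: x=0 → posterior Dirichlet(11/5, 13/2, 13)
obs 6: x=2 → posterior Dirichlet(11/5, 13/2, 14)
obs 7: x=2 → posterior Dirichlet(11/5, 13/2, 15)
obs 8: x=2 → posterior Dirichlet(11/5, 13/2, 16)
obs 9: x=2 → posterior Dirichlet(11/5, 13/2, 17)
obs 10: x=1 → posterior Dirichlet(11/5, 15/2, 17)
obs 11: x=2 → posterior Dirichlet(11/5, 15/2, 18)
obs 12: x=0 → posterior Dirichlet(16/5, 15/2, 18)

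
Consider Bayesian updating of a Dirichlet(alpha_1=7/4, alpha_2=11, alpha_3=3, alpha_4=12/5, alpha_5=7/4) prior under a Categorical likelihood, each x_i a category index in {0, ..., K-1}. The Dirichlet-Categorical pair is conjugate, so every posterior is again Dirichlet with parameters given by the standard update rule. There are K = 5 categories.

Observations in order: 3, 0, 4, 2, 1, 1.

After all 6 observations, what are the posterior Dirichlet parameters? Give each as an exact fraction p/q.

alpha_1=11/4, alpha_2=13, alpha_3=4, alpha_4=17/5, alpha_5=11/4

obs 1: x=3 → posterior Dirichlet(7/4, 11, 3, 17/5, 7/4)
obs 2: x=0 → posterior Dirichlet(11/4, 11, 3, 17/5, 7/4)
obs 3: x=4 → posterior Dirichlet(11/4, 11, 3, 17/5, 11/4)
obs 4: x=2 → posterior Dirichlet(11/4, 11, 4, 17/5, 11/4)
obs 5: x=1 → posterior Dirichlet(11/4, 12, 4, 17/5, 11/4)
obs 6: x=1 → posterior Dirichlet(11/4, 13, 4, 17/5, 11/4)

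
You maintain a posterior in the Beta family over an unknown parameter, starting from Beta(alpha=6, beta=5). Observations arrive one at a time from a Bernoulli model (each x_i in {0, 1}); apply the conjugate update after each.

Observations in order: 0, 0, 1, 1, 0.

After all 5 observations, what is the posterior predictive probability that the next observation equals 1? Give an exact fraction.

1/2

obs 1: x=0 → posterior Beta(6, 6)
obs 2: x=0 → posterior Beta(6, 7)
obs 3: x=1 → posterior Beta(7, 7)
obs 4: x=1 → posterior Beta(8, 7)
obs 5: x=0 → posterior Beta(8, 8)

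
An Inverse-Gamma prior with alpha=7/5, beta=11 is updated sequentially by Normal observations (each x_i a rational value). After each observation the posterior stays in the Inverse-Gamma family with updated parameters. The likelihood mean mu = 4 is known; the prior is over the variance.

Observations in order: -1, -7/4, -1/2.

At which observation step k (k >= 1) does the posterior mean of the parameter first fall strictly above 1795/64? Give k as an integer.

k = 2

obs 1: x=-1 → posterior Inverse-Gamma(19/10, 47/2)
obs 2: x=-7/4 → posterior Inverse-Gamma(12/5, 1281/32)
obs 3: x=-1/2 → posterior Inverse-Gamma(29/10, 1605/32)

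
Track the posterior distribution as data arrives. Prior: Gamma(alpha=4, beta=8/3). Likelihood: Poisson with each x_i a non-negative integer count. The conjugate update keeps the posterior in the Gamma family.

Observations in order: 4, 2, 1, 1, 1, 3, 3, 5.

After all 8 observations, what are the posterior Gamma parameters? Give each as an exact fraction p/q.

obs 1: x=4 → posterior Gamma(8, 11/3)
obs 2: x=2 → posterior Gamma(10, 14/3)
obs 3: x=1 → posterior Gamma(11, 17/3)
obs 4: x=1 → posterior Gamma(12, 20/3)
obs 5: x=1 → posterior Gamma(13, 23/3)
obs 6: x=3 → posterior Gamma(16, 26/3)
obs 7: x=3 → posterior Gamma(19, 29/3)
obs 8: x=5 → posterior Gamma(24, 32/3)

alpha=24, beta=32/3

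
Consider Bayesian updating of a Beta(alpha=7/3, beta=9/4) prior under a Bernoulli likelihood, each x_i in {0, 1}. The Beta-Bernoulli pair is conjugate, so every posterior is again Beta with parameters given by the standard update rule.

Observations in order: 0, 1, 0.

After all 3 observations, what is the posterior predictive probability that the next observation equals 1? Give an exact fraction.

40/91

obs 1: x=0 → posterior Beta(7/3, 13/4)
obs 2: x=1 → posterior Beta(10/3, 13/4)
obs 3: x=0 → posterior Beta(10/3, 17/4)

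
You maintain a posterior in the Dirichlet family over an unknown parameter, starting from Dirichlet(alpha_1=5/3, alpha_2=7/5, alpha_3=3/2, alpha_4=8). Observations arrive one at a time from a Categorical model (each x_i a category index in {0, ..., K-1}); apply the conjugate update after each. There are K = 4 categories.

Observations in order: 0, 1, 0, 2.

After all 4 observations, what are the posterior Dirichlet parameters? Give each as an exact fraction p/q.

obs 1: x=0 → posterior Dirichlet(8/3, 7/5, 3/2, 8)
obs 2: x=1 → posterior Dirichlet(8/3, 12/5, 3/2, 8)
obs 3: x=0 → posterior Dirichlet(11/3, 12/5, 3/2, 8)
obs 4: x=2 → posterior Dirichlet(11/3, 12/5, 5/2, 8)

alpha_1=11/3, alpha_2=12/5, alpha_3=5/2, alpha_4=8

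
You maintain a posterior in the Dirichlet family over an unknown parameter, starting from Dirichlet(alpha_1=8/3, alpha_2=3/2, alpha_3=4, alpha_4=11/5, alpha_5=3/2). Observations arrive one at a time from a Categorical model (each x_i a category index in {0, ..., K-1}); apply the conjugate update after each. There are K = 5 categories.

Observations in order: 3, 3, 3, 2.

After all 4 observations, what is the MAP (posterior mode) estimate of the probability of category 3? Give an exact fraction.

obs 1: x=3 → posterior Dirichlet(8/3, 3/2, 4, 16/5, 3/2)
obs 2: x=3 → posterior Dirichlet(8/3, 3/2, 4, 21/5, 3/2)
obs 3: x=3 → posterior Dirichlet(8/3, 3/2, 4, 26/5, 3/2)
obs 4: x=2 → posterior Dirichlet(8/3, 3/2, 5, 26/5, 3/2)

63/163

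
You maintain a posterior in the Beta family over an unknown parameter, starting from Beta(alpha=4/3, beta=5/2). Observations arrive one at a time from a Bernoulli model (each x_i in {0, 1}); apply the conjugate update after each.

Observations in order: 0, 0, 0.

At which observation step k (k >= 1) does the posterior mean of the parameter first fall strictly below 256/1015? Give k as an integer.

k = 2

obs 1: x=0 → posterior Beta(4/3, 7/2)
obs 2: x=0 → posterior Beta(4/3, 9/2)
obs 3: x=0 → posterior Beta(4/3, 11/2)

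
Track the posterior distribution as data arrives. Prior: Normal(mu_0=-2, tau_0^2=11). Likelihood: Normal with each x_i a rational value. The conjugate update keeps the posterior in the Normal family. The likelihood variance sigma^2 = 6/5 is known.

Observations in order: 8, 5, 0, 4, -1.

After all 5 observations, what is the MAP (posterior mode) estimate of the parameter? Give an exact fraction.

868/281

obs 1: x=8 → posterior Normal(428/61, 66/61)
obs 2: x=5 → posterior Normal(703/116, 33/58)
obs 3: x=0 → posterior Normal(37/9, 22/57)
obs 4: x=4 → posterior Normal(923/226, 33/113)
obs 5: x=-1 → posterior Normal(868/281, 66/281)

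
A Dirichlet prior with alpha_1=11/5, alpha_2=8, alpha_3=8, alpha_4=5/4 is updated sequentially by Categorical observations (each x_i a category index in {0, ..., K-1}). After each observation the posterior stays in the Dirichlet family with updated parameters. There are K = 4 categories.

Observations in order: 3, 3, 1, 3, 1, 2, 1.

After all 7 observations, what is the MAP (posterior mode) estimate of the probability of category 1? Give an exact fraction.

200/449

obs 1: x=3 → posterior Dirichlet(11/5, 8, 8, 9/4)
obs 2: x=3 → posterior Dirichlet(11/5, 8, 8, 13/4)
obs 3: x=1 → posterior Dirichlet(11/5, 9, 8, 13/4)
obs 4: x=3 → posterior Dirichlet(11/5, 9, 8, 17/4)
obs 5: x=1 → posterior Dirichlet(11/5, 10, 8, 17/4)
obs 6: x=2 → posterior Dirichlet(11/5, 10, 9, 17/4)
obs 7: x=1 → posterior Dirichlet(11/5, 11, 9, 17/4)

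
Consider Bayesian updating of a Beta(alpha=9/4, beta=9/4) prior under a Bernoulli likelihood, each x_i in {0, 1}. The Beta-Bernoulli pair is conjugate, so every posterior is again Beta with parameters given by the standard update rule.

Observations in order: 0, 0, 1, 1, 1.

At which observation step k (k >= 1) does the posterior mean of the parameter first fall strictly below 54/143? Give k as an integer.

obs 1: x=0 → posterior Beta(9/4, 13/4)
obs 2: x=0 → posterior Beta(9/4, 17/4)
obs 3: x=1 → posterior Beta(13/4, 17/4)
obs 4: x=1 → posterior Beta(17/4, 17/4)
obs 5: x=1 → posterior Beta(21/4, 17/4)

k = 2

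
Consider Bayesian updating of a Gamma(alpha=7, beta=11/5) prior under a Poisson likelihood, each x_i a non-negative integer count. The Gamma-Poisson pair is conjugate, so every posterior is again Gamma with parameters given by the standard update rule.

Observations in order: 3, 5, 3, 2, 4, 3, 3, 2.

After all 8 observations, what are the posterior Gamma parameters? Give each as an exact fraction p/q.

alpha=32, beta=51/5

obs 1: x=3 → posterior Gamma(10, 16/5)
obs 2: x=5 → posterior Gamma(15, 21/5)
obs 3: x=3 → posterior Gamma(18, 26/5)
obs 4: x=2 → posterior Gamma(20, 31/5)
obs 5: x=4 → posterior Gamma(24, 36/5)
obs 6: x=3 → posterior Gamma(27, 41/5)
obs 7: x=3 → posterior Gamma(30, 46/5)
obs 8: x=2 → posterior Gamma(32, 51/5)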